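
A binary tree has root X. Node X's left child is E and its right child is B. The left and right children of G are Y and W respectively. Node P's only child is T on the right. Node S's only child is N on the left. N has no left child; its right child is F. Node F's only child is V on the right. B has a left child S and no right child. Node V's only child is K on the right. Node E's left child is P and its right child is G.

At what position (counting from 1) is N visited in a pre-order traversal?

10

Pre-order visits the node, then its left subtree, then its right subtree.
Visit X.
At X: go left to E.
  Visit E.
  At E: go left to P.
    Visit P.
    At P: no left child.
    At P: go right to T.
      T is a leaf — visit T.
  At E: go right to G.
    Visit G.
    At G: go left to Y.
      Y is a leaf — visit Y.
    At G: go right to W.
      W is a leaf — visit W.
At X: go right to B.
  Visit B.
  At B: go left to S.
    Visit S.
    At S: go left to N.
      Visit N.
      At N: no left child.
      At N: go right to F.
        Visit F.
        At F: no left child.
        At F: go right to V.
          Visit V.
          At V: no left child.
          At V: go right to K.
            K is a leaf — visit K.
    At S: no right child.
  At B: no right child.
Full pre-order sequence: X, E, P, T, G, Y, W, B, S, N, F, V, K.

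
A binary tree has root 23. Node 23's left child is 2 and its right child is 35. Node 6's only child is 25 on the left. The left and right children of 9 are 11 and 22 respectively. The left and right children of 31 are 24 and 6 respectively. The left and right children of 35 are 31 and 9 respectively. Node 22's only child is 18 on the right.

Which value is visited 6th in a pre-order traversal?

Pre-order visits the node, then its left subtree, then its right subtree.
Visit 23.
At 23: go left to 2.
  2 is a leaf — visit 2.
At 23: go right to 35.
  Visit 35.
  At 35: go left to 31.
    Visit 31.
    At 31: go left to 24.
      24 is a leaf — visit 24.
    At 31: go right to 6.
      Visit 6.
      At 6: go left to 25.
        25 is a leaf — visit 25.
      At 6: no right child.
  At 35: go right to 9.
    Visit 9.
    At 9: go left to 11.
      11 is a leaf — visit 11.
    At 9: go right to 22.
      Visit 22.
      At 22: no left child.
      At 22: go right to 18.
        18 is a leaf — visit 18.
Full pre-order sequence: 23, 2, 35, 31, 24, 6, 25, 9, 11, 22, 18.

6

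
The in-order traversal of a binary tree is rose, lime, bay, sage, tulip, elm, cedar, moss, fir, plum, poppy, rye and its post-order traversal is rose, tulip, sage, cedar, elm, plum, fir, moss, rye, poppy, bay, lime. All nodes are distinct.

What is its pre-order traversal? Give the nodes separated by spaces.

The last element of post-order is the root; it splits in-order into left and right subtrees.
Root lime: left subtree has 1 node {rose}, right has 10 {bay, sage, tulip, elm, cedar, moss, fir, plum, poppy, rye}.
  Root bay: left subtree has 0 nodes { }, right has 9 {sage, tulip, elm, cedar, moss, fir, plum, poppy, rye}.
    Root poppy: left subtree has 7 nodes {sage, tulip, elm, cedar, moss, fir, plum}, right has 1 {rye}.
      Root moss: left subtree has 4 nodes {sage, tulip, elm, cedar}, right has 2 {fir, plum}.
        Root elm: left subtree has 2 nodes {sage, tulip}, right has 1 {cedar}.
          Root sage: left subtree has 0 nodes { }, right has 1 {tulip}.
        Root fir: left subtree has 0 nodes { }, right has 1 {plum}.

lime rose bay poppy moss elm sage tulip cedar fir plum rye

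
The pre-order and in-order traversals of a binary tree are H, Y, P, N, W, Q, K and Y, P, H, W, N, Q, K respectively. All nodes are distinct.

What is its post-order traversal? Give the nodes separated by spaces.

P Y W K Q N H

The first element of pre-order is the root; it splits in-order into left and right subtrees.
Root H: left subtree has 2 nodes {Y, P}, right has 4 {W, N, Q, K}.
  Root Y: left subtree has 0 nodes { }, right has 1 {P}.
  Root N: left subtree has 1 node {W}, right has 2 {Q, K}.
    Root Q: left subtree has 0 nodes { }, right has 1 {K}.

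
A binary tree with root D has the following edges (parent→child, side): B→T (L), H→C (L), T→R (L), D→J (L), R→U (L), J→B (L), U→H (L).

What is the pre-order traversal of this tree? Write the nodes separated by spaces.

Pre-order visits the node, then its left subtree, then its right subtree.
Visit D.
At D: go left to J.
  Visit J.
  At J: go left to B.
    Visit B.
    At B: go left to T.
      Visit T.
      At T: go left to R.
        Visit R.
        At R: go left to U.
          Visit U.
          At U: go left to H.
            Visit H.
            At H: go left to C.
              C is a leaf — visit C.
            At H: no right child.
          At U: no right child.
        At R: no right child.
      At T: no right child.
    At B: no right child.
  At J: no right child.
At D: no right child.

D J B T R U H C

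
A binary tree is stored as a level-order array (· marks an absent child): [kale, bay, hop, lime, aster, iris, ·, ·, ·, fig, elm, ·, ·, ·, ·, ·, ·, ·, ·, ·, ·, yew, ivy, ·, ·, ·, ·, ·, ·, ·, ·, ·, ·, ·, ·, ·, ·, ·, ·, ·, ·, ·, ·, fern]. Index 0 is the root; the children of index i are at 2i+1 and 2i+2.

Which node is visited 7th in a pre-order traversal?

Pre-order visits the node, then its left subtree, then its right subtree.
Visit kale.
At kale: go left to bay.
  Visit bay.
  At bay: go left to lime.
    lime is a leaf — visit lime.
  At bay: go right to aster.
    Visit aster.
    At aster: go left to fig.
      fig is a leaf — visit fig.
    At aster: go right to elm.
      Visit elm.
      At elm: go left to yew.
        Visit yew.
        At yew: go left to fern.
          fern is a leaf — visit fern.
        At yew: no right child.
      At elm: go right to ivy.
        ivy is a leaf — visit ivy.
At kale: go right to hop.
  Visit hop.
  At hop: go left to iris.
    iris is a leaf — visit iris.
  At hop: no right child.
Full pre-order sequence: kale, bay, lime, aster, fig, elm, yew, fern, ivy, hop, iris.

yew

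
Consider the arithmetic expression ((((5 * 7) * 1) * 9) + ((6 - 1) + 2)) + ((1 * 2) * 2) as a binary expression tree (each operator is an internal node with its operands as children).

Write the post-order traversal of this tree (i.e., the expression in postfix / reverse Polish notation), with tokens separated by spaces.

5 7 * 1 * 9 * 6 1 - 2 + + 1 2 * 2 * +

Post-order on an expression tree gives postfix notation: for each operator, emit left operand, right operand, then the operator.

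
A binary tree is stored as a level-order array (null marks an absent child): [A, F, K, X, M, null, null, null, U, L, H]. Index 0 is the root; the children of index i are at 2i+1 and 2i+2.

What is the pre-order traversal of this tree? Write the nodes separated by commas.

Pre-order visits the node, then its left subtree, then its right subtree.
Visit A.
At A: go left to F.
  Visit F.
  At F: go left to X.
    Visit X.
    At X: no left child.
    At X: go right to U.
      U is a leaf — visit U.
  At F: go right to M.
    Visit M.
    At M: go left to L.
      L is a leaf — visit L.
    At M: go right to H.
      H is a leaf — visit H.
At A: go right to K.
  K is a leaf — visit K.

A, F, X, U, M, L, H, K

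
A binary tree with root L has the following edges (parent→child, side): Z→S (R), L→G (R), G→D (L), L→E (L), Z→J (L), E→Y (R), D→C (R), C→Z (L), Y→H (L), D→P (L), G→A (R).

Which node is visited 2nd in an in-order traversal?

In-order visits the left subtree, then the node, then the right subtree.
At L: go left to E.
  At E: no left child.
  Visit E.
  At E: go right to Y.
    At Y: go left to H.
      H is a leaf — visit H.
    Visit Y.
    At Y: no right child.
Visit L.
At L: go right to G.
  At G: go left to D.
    At D: go left to P.
      P is a leaf — visit P.
    Visit D.
    At D: go right to C.
      At C: go left to Z.
        At Z: go left to J.
          J is a leaf — visit J.
        Visit Z.
        At Z: go right to S.
          S is a leaf — visit S.
      Visit C.
      At C: no right child.
  Visit G.
  At G: go right to A.
    A is a leaf — visit A.
Full in-order sequence: E, H, Y, L, P, D, J, Z, S, C, G, A.

H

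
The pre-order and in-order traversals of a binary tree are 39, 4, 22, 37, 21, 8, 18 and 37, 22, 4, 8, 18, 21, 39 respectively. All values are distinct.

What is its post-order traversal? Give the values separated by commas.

The first element of pre-order is the root; it splits in-order into left and right subtrees.
Root 39: left subtree has 6 nodes {37, 22, 4, 8, 18, 21}, right has 0 { }.
  Root 4: left subtree has 2 nodes {37, 22}, right has 3 {8, 18, 21}.
    Root 22: left subtree has 1 node {37}, right has 0 { }.
    Root 21: left subtree has 2 nodes {8, 18}, right has 0 { }.
      Root 8: left subtree has 0 nodes { }, right has 1 {18}.

37, 22, 18, 8, 21, 4, 39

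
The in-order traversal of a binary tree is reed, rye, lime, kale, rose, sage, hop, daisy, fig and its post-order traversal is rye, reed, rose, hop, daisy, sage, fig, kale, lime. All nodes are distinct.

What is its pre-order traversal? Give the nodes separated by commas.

The last element of post-order is the root; it splits in-order into left and right subtrees.
Root lime: left subtree has 2 nodes {reed, rye}, right has 6 {kale, rose, sage, hop, daisy, fig}.
  Root reed: left subtree has 0 nodes { }, right has 1 {rye}.
  Root kale: left subtree has 0 nodes { }, right has 5 {rose, sage, hop, daisy, fig}.
    Root fig: left subtree has 4 nodes {rose, sage, hop, daisy}, right has 0 { }.
      Root sage: left subtree has 1 node {rose}, right has 2 {hop, daisy}.
        Root daisy: left subtree has 1 node {hop}, right has 0 { }.

lime, reed, rye, kale, fig, sage, rose, daisy, hop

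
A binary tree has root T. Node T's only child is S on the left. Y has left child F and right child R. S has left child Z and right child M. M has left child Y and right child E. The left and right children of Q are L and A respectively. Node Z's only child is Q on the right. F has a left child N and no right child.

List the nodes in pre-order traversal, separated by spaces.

T S Z Q L A M Y F N R E

Pre-order visits the node, then its left subtree, then its right subtree.
Visit T.
At T: go left to S.
  Visit S.
  At S: go left to Z.
    Visit Z.
    At Z: no left child.
    At Z: go right to Q.
      Visit Q.
      At Q: go left to L.
        L is a leaf — visit L.
      At Q: go right to A.
        A is a leaf — visit A.
  At S: go right to M.
    Visit M.
    At M: go left to Y.
      Visit Y.
      At Y: go left to F.
        Visit F.
        At F: go left to N.
          N is a leaf — visit N.
        At F: no right child.
      At Y: go right to R.
        R is a leaf — visit R.
    At M: go right to E.
      E is a leaf — visit E.
At T: no right child.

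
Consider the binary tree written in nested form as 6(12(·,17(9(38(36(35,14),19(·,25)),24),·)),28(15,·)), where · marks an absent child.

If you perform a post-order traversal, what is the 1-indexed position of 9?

8

Post-order visits the left subtree, then the right subtree, then the node.
At 6: go left to 12.
  At 12: no left child.
  At 12: go right to 17.
    At 17: go left to 9.
      At 9: go left to 38.
        At 38: go left to 36.
          At 36: go left to 35.
            35 is a leaf — visit 35.
          At 36: go right to 14.
            14 is a leaf — visit 14.
          Visit 36.
        At 38: go right to 19.
          At 19: no left child.
          At 19: go right to 25.
            25 is a leaf — visit 25.
          Visit 19.
        Visit 38.
      At 9: go right to 24.
        24 is a leaf — visit 24.
      Visit 9.
    At 17: no right child.
    Visit 17.
  Visit 12.
At 6: go right to 28.
  At 28: go left to 15.
    15 is a leaf — visit 15.
  At 28: no right child.
  Visit 28.
Visit 6.
Full post-order sequence: 35, 14, 36, 25, 19, 38, 24, 9, 17, 12, 15, 28, 6.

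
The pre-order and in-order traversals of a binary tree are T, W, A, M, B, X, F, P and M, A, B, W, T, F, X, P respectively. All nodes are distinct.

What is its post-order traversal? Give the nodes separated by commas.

The first element of pre-order is the root; it splits in-order into left and right subtrees.
Root T: left subtree has 4 nodes {M, A, B, W}, right has 3 {F, X, P}.
  Root W: left subtree has 3 nodes {M, A, B}, right has 0 { }.
    Root A: left subtree has 1 node {M}, right has 1 {B}.
  Root X: left subtree has 1 node {F}, right has 1 {P}.

M, B, A, W, F, P, X, T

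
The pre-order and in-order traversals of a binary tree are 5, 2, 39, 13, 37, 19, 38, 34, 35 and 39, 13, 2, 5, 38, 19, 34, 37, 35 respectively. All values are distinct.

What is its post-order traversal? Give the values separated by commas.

The first element of pre-order is the root; it splits in-order into left and right subtrees.
Root 5: left subtree has 3 nodes {39, 13, 2}, right has 5 {38, 19, 34, 37, 35}.
  Root 2: left subtree has 2 nodes {39, 13}, right has 0 { }.
    Root 39: left subtree has 0 nodes { }, right has 1 {13}.
  Root 37: left subtree has 3 nodes {38, 19, 34}, right has 1 {35}.
    Root 19: left subtree has 1 node {38}, right has 1 {34}.

13, 39, 2, 38, 34, 19, 35, 37, 5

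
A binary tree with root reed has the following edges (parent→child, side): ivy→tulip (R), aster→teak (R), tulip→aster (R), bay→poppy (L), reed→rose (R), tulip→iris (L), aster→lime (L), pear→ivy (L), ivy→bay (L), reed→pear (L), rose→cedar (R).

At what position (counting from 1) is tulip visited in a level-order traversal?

Level-order visits nodes level by level from the root, left to right within each level.
Level 0: reed
Level 1: pear, rose
Level 2: ivy, cedar
Level 3: bay, tulip
Level 4: poppy, iris, aster
Level 5: lime, teak
Full level-order sequence: reed, pear, rose, ivy, cedar, bay, tulip, poppy, iris, aster, lime, teak.

7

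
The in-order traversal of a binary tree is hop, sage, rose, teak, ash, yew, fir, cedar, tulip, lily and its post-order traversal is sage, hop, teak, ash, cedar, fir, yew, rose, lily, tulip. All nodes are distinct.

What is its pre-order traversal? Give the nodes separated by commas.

tulip, rose, hop, sage, yew, ash, teak, fir, cedar, lily

The last element of post-order is the root; it splits in-order into left and right subtrees.
Root tulip: left subtree has 8 nodes {hop, sage, rose, teak, ash, yew, fir, cedar}, right has 1 {lily}.
  Root rose: left subtree has 2 nodes {hop, sage}, right has 5 {teak, ash, yew, fir, cedar}.
    Root hop: left subtree has 0 nodes { }, right has 1 {sage}.
    Root yew: left subtree has 2 nodes {teak, ash}, right has 2 {fir, cedar}.
      Root ash: left subtree has 1 node {teak}, right has 0 { }.
      Root fir: left subtree has 0 nodes { }, right has 1 {cedar}.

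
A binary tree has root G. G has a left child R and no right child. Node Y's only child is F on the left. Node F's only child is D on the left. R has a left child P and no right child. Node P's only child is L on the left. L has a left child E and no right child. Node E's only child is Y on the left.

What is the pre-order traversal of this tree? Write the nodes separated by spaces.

G R P L E Y F D

Pre-order visits the node, then its left subtree, then its right subtree.
Visit G.
At G: go left to R.
  Visit R.
  At R: go left to P.
    Visit P.
    At P: go left to L.
      Visit L.
      At L: go left to E.
        Visit E.
        At E: go left to Y.
          Visit Y.
          At Y: go left to F.
            Visit F.
            At F: go left to D.
              D is a leaf — visit D.
            At F: no right child.
          At Y: no right child.
        At E: no right child.
      At L: no right child.
    At P: no right child.
  At R: no right child.
At G: no right child.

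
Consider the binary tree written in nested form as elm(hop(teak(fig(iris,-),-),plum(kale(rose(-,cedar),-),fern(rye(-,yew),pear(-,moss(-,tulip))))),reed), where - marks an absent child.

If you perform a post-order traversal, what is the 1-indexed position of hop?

Post-order visits the left subtree, then the right subtree, then the node.
At elm: go left to hop.
  At hop: go left to teak.
    At teak: go left to fig.
      At fig: go left to iris.
        iris is a leaf — visit iris.
      At fig: no right child.
      Visit fig.
    At teak: no right child.
    Visit teak.
  At hop: go right to plum.
    At plum: go left to kale.
      At kale: go left to rose.
        At rose: no left child.
        At rose: go right to cedar.
          cedar is a leaf — visit cedar.
        Visit rose.
      At kale: no right child.
      Visit kale.
    At plum: go right to fern.
      At fern: go left to rye.
        At rye: no left child.
        At rye: go right to yew.
          yew is a leaf — visit yew.
        Visit rye.
      At fern: go right to pear.
        At pear: no left child.
        At pear: go right to moss.
          At moss: no left child.
          At moss: go right to tulip.
            tulip is a leaf — visit tulip.
          Visit moss.
        Visit pear.
      Visit fern.
    Visit plum.
  Visit hop.
At elm: go right to reed.
  reed is a leaf — visit reed.
Visit elm.
Full post-order sequence: iris, fig, teak, cedar, rose, kale, yew, rye, tulip, moss, pear, fern, plum, hop, reed, elm.

14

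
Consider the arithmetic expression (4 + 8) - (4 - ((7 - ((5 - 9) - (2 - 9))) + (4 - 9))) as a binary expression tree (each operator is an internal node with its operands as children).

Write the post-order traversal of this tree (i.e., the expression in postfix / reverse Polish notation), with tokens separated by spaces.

4 8 + 4 7 5 9 - 2 9 - - - 4 9 - + - -

Post-order on an expression tree gives postfix notation: for each operator, emit left operand, right operand, then the operator.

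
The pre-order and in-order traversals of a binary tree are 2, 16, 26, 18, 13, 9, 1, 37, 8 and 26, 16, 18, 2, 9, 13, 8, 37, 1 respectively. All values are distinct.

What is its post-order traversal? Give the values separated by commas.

26, 18, 16, 9, 8, 37, 1, 13, 2

The first element of pre-order is the root; it splits in-order into left and right subtrees.
Root 2: left subtree has 3 nodes {26, 16, 18}, right has 5 {9, 13, 8, 37, 1}.
  Root 16: left subtree has 1 node {26}, right has 1 {18}.
  Root 13: left subtree has 1 node {9}, right has 3 {8, 37, 1}.
    Root 1: left subtree has 2 nodes {8, 37}, right has 0 { }.
      Root 37: left subtree has 1 node {8}, right has 0 { }.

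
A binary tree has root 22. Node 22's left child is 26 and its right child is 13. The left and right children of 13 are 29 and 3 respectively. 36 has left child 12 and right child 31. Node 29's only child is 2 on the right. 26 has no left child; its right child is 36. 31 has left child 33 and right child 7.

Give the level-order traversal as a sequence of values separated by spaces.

Level-order visits nodes level by level from the root, left to right within each level.
Level 0: 22
Level 1: 26, 13
Level 2: 36, 29, 3
Level 3: 12, 31, 2
Level 4: 33, 7

22 26 13 36 29 3 12 31 2 33 7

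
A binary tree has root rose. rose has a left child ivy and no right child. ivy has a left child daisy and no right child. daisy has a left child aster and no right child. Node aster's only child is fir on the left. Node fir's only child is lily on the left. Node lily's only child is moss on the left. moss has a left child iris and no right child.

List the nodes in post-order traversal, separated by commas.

iris, moss, lily, fir, aster, daisy, ivy, rose

Post-order visits the left subtree, then the right subtree, then the node.
At rose: go left to ivy.
  At ivy: go left to daisy.
    At daisy: go left to aster.
      At aster: go left to fir.
        At fir: go left to lily.
          At lily: go left to moss.
            At moss: go left to iris.
              iris is a leaf — visit iris.
            At moss: no right child.
            Visit moss.
          At lily: no right child.
          Visit lily.
        At fir: no right child.
        Visit fir.
      At aster: no right child.
      Visit aster.
    At daisy: no right child.
    Visit daisy.
  At ivy: no right child.
  Visit ivy.
At rose: no right child.
Visit rose.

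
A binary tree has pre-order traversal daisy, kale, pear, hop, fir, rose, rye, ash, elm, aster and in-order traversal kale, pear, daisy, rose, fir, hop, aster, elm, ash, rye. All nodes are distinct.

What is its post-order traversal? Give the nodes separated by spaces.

The first element of pre-order is the root; it splits in-order into left and right subtrees.
Root daisy: left subtree has 2 nodes {kale, pear}, right has 7 {rose, fir, hop, aster, elm, ash, rye}.
  Root kale: left subtree has 0 nodes { }, right has 1 {pear}.
  Root hop: left subtree has 2 nodes {rose, fir}, right has 4 {aster, elm, ash, rye}.
    Root fir: left subtree has 1 node {rose}, right has 0 { }.
    Root rye: left subtree has 3 nodes {aster, elm, ash}, right has 0 { }.
      Root ash: left subtree has 2 nodes {aster, elm}, right has 0 { }.
        Root elm: left subtree has 1 node {aster}, right has 0 { }.

pear kale rose fir aster elm ash rye hop daisy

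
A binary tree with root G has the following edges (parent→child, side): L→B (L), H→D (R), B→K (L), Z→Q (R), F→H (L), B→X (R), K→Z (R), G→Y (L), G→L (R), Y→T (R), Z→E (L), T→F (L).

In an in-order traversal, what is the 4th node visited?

F

In-order visits the left subtree, then the node, then the right subtree.
At G: go left to Y.
  At Y: no left child.
  Visit Y.
  At Y: go right to T.
    At T: go left to F.
      At F: go left to H.
        At H: no left child.
        Visit H.
        At H: go right to D.
          D is a leaf — visit D.
      Visit F.
      At F: no right child.
    Visit T.
    At T: no right child.
Visit G.
At G: go right to L.
  At L: go left to B.
    At B: go left to K.
      At K: no left child.
      Visit K.
      At K: go right to Z.
        At Z: go left to E.
          E is a leaf — visit E.
        Visit Z.
        At Z: go right to Q.
          Q is a leaf — visit Q.
    Visit B.
    At B: go right to X.
      X is a leaf — visit X.
  Visit L.
  At L: no right child.
Full in-order sequence: Y, H, D, F, T, G, K, E, Z, Q, B, X, L.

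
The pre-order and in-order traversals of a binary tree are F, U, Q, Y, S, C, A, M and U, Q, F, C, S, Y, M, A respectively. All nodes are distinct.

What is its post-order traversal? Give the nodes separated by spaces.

The first element of pre-order is the root; it splits in-order into left and right subtrees.
Root F: left subtree has 2 nodes {U, Q}, right has 5 {C, S, Y, M, A}.
  Root U: left subtree has 0 nodes { }, right has 1 {Q}.
  Root Y: left subtree has 2 nodes {C, S}, right has 2 {M, A}.
    Root S: left subtree has 1 node {C}, right has 0 { }.
    Root A: left subtree has 1 node {M}, right has 0 { }.

Q U C S M A Y F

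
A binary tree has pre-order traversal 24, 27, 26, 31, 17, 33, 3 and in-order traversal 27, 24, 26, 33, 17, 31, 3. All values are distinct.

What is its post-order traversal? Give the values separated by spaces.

27 33 17 3 31 26 24

The first element of pre-order is the root; it splits in-order into left and right subtrees.
Root 24: left subtree has 1 node {27}, right has 5 {26, 33, 17, 31, 3}.
  Root 26: left subtree has 0 nodes { }, right has 4 {33, 17, 31, 3}.
    Root 31: left subtree has 2 nodes {33, 17}, right has 1 {3}.
      Root 17: left subtree has 1 node {33}, right has 0 { }.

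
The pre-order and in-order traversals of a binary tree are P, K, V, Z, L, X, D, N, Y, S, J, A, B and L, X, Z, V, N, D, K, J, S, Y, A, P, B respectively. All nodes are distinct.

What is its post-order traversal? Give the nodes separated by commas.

The first element of pre-order is the root; it splits in-order into left and right subtrees.
Root P: left subtree has 11 nodes {L, X, Z, V, N, D, K, J, S, Y, A}, right has 1 {B}.
  Root K: left subtree has 6 nodes {L, X, Z, V, N, D}, right has 4 {J, S, Y, A}.
    Root V: left subtree has 3 nodes {L, X, Z}, right has 2 {N, D}.
      Root Z: left subtree has 2 nodes {L, X}, right has 0 { }.
        Root L: left subtree has 0 nodes { }, right has 1 {X}.
      Root D: left subtree has 1 node {N}, right has 0 { }.
    Root Y: left subtree has 2 nodes {J, S}, right has 1 {A}.
      Root S: left subtree has 1 node {J}, right has 0 { }.

X, L, Z, N, D, V, J, S, A, Y, K, B, P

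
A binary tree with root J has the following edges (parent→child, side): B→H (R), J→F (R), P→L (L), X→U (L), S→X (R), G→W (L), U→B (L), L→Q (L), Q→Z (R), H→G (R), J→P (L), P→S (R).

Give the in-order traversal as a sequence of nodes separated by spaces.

Q Z L P S B H W G U X J F

In-order visits the left subtree, then the node, then the right subtree.
At J: go left to P.
  At P: go left to L.
    At L: go left to Q.
      At Q: no left child.
      Visit Q.
      At Q: go right to Z.
        Z is a leaf — visit Z.
    Visit L.
    At L: no right child.
  Visit P.
  At P: go right to S.
    At S: no left child.
    Visit S.
    At S: go right to X.
      At X: go left to U.
        At U: go left to B.
          At B: no left child.
          Visit B.
          At B: go right to H.
            At H: no left child.
            Visit H.
            At H: go right to G.
              At G: go left to W.
                W is a leaf — visit W.
              Visit G.
              At G: no right child.
        Visit U.
        At U: no right child.
      Visit X.
      At X: no right child.
Visit J.
At J: go right to F.
  F is a leaf — visit F.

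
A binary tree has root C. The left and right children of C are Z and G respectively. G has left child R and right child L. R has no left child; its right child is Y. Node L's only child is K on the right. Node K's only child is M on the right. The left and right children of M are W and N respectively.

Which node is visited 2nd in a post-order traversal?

Post-order visits the left subtree, then the right subtree, then the node.
At C: go left to Z.
  Z is a leaf — visit Z.
At C: go right to G.
  At G: go left to R.
    At R: no left child.
    At R: go right to Y.
      Y is a leaf — visit Y.
    Visit R.
  At G: go right to L.
    At L: no left child.
    At L: go right to K.
      At K: no left child.
      At K: go right to M.
        At M: go left to W.
          W is a leaf — visit W.
        At M: go right to N.
          N is a leaf — visit N.
        Visit M.
      Visit K.
    Visit L.
  Visit G.
Visit C.
Full post-order sequence: Z, Y, R, W, N, M, K, L, G, C.

Y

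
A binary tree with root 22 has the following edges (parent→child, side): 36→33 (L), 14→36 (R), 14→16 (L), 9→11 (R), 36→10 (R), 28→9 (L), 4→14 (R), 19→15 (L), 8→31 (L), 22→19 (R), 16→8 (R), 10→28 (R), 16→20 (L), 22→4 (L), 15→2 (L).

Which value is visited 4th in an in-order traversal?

31

In-order visits the left subtree, then the node, then the right subtree.
At 22: go left to 4.
  At 4: no left child.
  Visit 4.
  At 4: go right to 14.
    At 14: go left to 16.
      At 16: go left to 20.
        20 is a leaf — visit 20.
      Visit 16.
      At 16: go right to 8.
        At 8: go left to 31.
          31 is a leaf — visit 31.
        Visit 8.
        At 8: no right child.
    Visit 14.
    At 14: go right to 36.
      At 36: go left to 33.
        33 is a leaf — visit 33.
      Visit 36.
      At 36: go right to 10.
        At 10: no left child.
        Visit 10.
        At 10: go right to 28.
          At 28: go left to 9.
            At 9: no left child.
            Visit 9.
            At 9: go right to 11.
              11 is a leaf — visit 11.
          Visit 28.
          At 28: no right child.
Visit 22.
At 22: go right to 19.
  At 19: go left to 15.
    At 15: go left to 2.
      2 is a leaf — visit 2.
    Visit 15.
    At 15: no right child.
  Visit 19.
  At 19: no right child.
Full in-order sequence: 4, 20, 16, 31, 8, 14, 33, 36, 10, 9, 11, 28, 22, 2, 15, 19.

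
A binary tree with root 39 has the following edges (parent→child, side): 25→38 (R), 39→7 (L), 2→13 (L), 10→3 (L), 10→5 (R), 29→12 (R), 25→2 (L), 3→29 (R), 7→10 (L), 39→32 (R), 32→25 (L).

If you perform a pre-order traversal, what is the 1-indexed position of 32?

Pre-order visits the node, then its left subtree, then its right subtree.
Visit 39.
At 39: go left to 7.
  Visit 7.
  At 7: go left to 10.
    Visit 10.
    At 10: go left to 3.
      Visit 3.
      At 3: no left child.
      At 3: go right to 29.
        Visit 29.
        At 29: no left child.
        At 29: go right to 12.
          12 is a leaf — visit 12.
    At 10: go right to 5.
      5 is a leaf — visit 5.
  At 7: no right child.
At 39: go right to 32.
  Visit 32.
  At 32: go left to 25.
    Visit 25.
    At 25: go left to 2.
      Visit 2.
      At 2: go left to 13.
        13 is a leaf — visit 13.
      At 2: no right child.
    At 25: go right to 38.
      38 is a leaf — visit 38.
  At 32: no right child.
Full pre-order sequence: 39, 7, 10, 3, 29, 12, 5, 32, 25, 2, 13, 38.

8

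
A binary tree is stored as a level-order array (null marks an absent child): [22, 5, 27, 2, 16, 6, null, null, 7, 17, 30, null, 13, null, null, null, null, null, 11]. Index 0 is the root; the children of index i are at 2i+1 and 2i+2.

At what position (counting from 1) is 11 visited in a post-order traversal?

1

Post-order visits the left subtree, then the right subtree, then the node.
At 22: go left to 5.
  At 5: go left to 2.
    At 2: no left child.
    At 2: go right to 7.
      At 7: no left child.
      At 7: go right to 11.
        11 is a leaf — visit 11.
      Visit 7.
    Visit 2.
  At 5: go right to 16.
    At 16: go left to 17.
      17 is a leaf — visit 17.
    At 16: go right to 30.
      30 is a leaf — visit 30.
    Visit 16.
  Visit 5.
At 22: go right to 27.
  At 27: go left to 6.
    At 6: no left child.
    At 6: go right to 13.
      13 is a leaf — visit 13.
    Visit 6.
  At 27: no right child.
  Visit 27.
Visit 22.
Full post-order sequence: 11, 7, 2, 17, 30, 16, 5, 13, 6, 27, 22.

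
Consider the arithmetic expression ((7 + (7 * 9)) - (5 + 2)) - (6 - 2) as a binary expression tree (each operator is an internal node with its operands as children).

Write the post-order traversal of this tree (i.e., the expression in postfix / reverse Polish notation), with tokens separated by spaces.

Post-order on an expression tree gives postfix notation: for each operator, emit left operand, right operand, then the operator.

7 7 9 * + 5 2 + - 6 2 - -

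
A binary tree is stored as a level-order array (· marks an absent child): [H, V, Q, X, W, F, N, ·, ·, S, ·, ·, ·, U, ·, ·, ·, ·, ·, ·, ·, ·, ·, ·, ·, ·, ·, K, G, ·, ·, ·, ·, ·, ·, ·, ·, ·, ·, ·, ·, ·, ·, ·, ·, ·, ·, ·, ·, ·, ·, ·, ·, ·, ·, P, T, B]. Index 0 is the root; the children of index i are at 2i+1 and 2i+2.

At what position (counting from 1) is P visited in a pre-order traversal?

11

Pre-order visits the node, then its left subtree, then its right subtree.
Visit H.
At H: go left to V.
  Visit V.
  At V: go left to X.
    X is a leaf — visit X.
  At V: go right to W.
    Visit W.
    At W: go left to S.
      S is a leaf — visit S.
    At W: no right child.
At H: go right to Q.
  Visit Q.
  At Q: go left to F.
    F is a leaf — visit F.
  At Q: go right to N.
    Visit N.
    At N: go left to U.
      Visit U.
      At U: go left to K.
        Visit K.
        At K: go left to P.
          P is a leaf — visit P.
        At K: go right to T.
          T is a leaf — visit T.
      At U: go right to G.
        Visit G.
        At G: go left to B.
          B is a leaf — visit B.
        At G: no right child.
    At N: no right child.
Full pre-order sequence: H, V, X, W, S, Q, F, N, U, K, P, T, G, B.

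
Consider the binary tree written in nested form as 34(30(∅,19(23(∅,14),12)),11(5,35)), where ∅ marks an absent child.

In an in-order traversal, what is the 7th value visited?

In-order visits the left subtree, then the node, then the right subtree.
At 34: go left to 30.
  At 30: no left child.
  Visit 30.
  At 30: go right to 19.
    At 19: go left to 23.
      At 23: no left child.
      Visit 23.
      At 23: go right to 14.
        14 is a leaf — visit 14.
    Visit 19.
    At 19: go right to 12.
      12 is a leaf — visit 12.
Visit 34.
At 34: go right to 11.
  At 11: go left to 5.
    5 is a leaf — visit 5.
  Visit 11.
  At 11: go right to 35.
    35 is a leaf — visit 35.
Full in-order sequence: 30, 23, 14, 19, 12, 34, 5, 11, 35.

5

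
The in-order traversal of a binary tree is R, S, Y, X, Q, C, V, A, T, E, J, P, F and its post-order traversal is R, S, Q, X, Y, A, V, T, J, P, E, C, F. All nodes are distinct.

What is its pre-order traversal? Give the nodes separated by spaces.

The last element of post-order is the root; it splits in-order into left and right subtrees.
Root F: left subtree has 12 nodes {R, S, Y, X, Q, C, V, A, T, E, J, P}, right has 0 { }.
  Root C: left subtree has 5 nodes {R, S, Y, X, Q}, right has 6 {V, A, T, E, J, P}.
    Root Y: left subtree has 2 nodes {R, S}, right has 2 {X, Q}.
      Root S: left subtree has 1 node {R}, right has 0 { }.
      Root X: left subtree has 0 nodes { }, right has 1 {Q}.
    Root E: left subtree has 3 nodes {V, A, T}, right has 2 {J, P}.
      Root T: left subtree has 2 nodes {V, A}, right has 0 { }.
        Root V: left subtree has 0 nodes { }, right has 1 {A}.
      Root P: left subtree has 1 node {J}, right has 0 { }.

F C Y S R X Q E T V A P J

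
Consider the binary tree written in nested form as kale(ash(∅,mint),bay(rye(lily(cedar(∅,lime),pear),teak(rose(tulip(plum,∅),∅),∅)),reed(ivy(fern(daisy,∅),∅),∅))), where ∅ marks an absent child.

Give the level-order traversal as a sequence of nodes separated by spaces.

Level-order visits nodes level by level from the root, left to right within each level.
Level 0: kale
Level 1: ash, bay
Level 2: mint, rye, reed
Level 3: lily, teak, ivy
Level 4: cedar, pear, rose, fern
Level 5: lime, tulip, daisy
Level 6: plum

kale ash bay mint rye reed lily teak ivy cedar pear rose fern lime tulip daisy plum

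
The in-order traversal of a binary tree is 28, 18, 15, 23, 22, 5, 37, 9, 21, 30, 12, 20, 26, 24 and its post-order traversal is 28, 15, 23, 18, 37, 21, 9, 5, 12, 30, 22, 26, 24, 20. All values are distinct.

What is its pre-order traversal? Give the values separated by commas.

The last element of post-order is the root; it splits in-order into left and right subtrees.
Root 20: left subtree has 11 nodes {28, 18, 15, 23, 22, 5, 37, 9, 21, 30, 12}, right has 2 {26, 24}.
  Root 22: left subtree has 4 nodes {28, 18, 15, 23}, right has 6 {5, 37, 9, 21, 30, 12}.
    Root 18: left subtree has 1 node {28}, right has 2 {15, 23}.
      Root 23: left subtree has 1 node {15}, right has 0 { }.
    Root 30: left subtree has 4 nodes {5, 37, 9, 21}, right has 1 {12}.
      Root 5: left subtree has 0 nodes { }, right has 3 {37, 9, 21}.
        Root 9: left subtree has 1 node {37}, right has 1 {21}.
  Root 24: left subtree has 1 node {26}, right has 0 { }.

20, 22, 18, 28, 23, 15, 30, 5, 9, 37, 21, 12, 24, 26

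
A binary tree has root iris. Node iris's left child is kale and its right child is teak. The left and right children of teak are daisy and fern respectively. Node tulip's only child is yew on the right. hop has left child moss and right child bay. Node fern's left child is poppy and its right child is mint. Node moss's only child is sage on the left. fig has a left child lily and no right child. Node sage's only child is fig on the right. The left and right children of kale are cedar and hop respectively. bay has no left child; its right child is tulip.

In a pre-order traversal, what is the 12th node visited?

Pre-order visits the node, then its left subtree, then its right subtree.
Visit iris.
At iris: go left to kale.
  Visit kale.
  At kale: go left to cedar.
    cedar is a leaf — visit cedar.
  At kale: go right to hop.
    Visit hop.
    At hop: go left to moss.
      Visit moss.
      At moss: go left to sage.
        Visit sage.
        At sage: no left child.
        At sage: go right to fig.
          Visit fig.
          At fig: go left to lily.
            lily is a leaf — visit lily.
          At fig: no right child.
      At moss: no right child.
    At hop: go right to bay.
      Visit bay.
      At bay: no left child.
      At bay: go right to tulip.
        Visit tulip.
        At tulip: no left child.
        At tulip: go right to yew.
          yew is a leaf — visit yew.
At iris: go right to teak.
  Visit teak.
  At teak: go left to daisy.
    daisy is a leaf — visit daisy.
  At teak: go right to fern.
    Visit fern.
    At fern: go left to poppy.
      poppy is a leaf — visit poppy.
    At fern: go right to mint.
      mint is a leaf — visit mint.
Full pre-order sequence: iris, kale, cedar, hop, moss, sage, fig, lily, bay, tulip, yew, teak, daisy, fern, poppy, mint.

teak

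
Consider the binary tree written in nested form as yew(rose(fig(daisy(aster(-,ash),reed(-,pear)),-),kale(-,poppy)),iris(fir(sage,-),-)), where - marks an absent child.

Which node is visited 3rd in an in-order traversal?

In-order visits the left subtree, then the node, then the right subtree.
At yew: go left to rose.
  At rose: go left to fig.
    At fig: go left to daisy.
      At daisy: go left to aster.
        At aster: no left child.
        Visit aster.
        At aster: go right to ash.
          ash is a leaf — visit ash.
      Visit daisy.
      At daisy: go right to reed.
        At reed: no left child.
        Visit reed.
        At reed: go right to pear.
          pear is a leaf — visit pear.
    Visit fig.
    At fig: no right child.
  Visit rose.
  At rose: go right to kale.
    At kale: no left child.
    Visit kale.
    At kale: go right to poppy.
      poppy is a leaf — visit poppy.
Visit yew.
At yew: go right to iris.
  At iris: go left to fir.
    At fir: go left to sage.
      sage is a leaf — visit sage.
    Visit fir.
    At fir: no right child.
  Visit iris.
  At iris: no right child.
Full in-order sequence: aster, ash, daisy, reed, pear, fig, rose, kale, poppy, yew, sage, fir, iris.

daisy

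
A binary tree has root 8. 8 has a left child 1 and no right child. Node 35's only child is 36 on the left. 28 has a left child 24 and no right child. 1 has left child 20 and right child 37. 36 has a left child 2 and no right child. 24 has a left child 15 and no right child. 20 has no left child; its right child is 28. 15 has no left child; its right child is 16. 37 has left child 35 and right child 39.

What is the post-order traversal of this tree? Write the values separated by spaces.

16 15 24 28 20 2 36 35 39 37 1 8

Post-order visits the left subtree, then the right subtree, then the node.
At 8: go left to 1.
  At 1: go left to 20.
    At 20: no left child.
    At 20: go right to 28.
      At 28: go left to 24.
        At 24: go left to 15.
          At 15: no left child.
          At 15: go right to 16.
            16 is a leaf — visit 16.
          Visit 15.
        At 24: no right child.
        Visit 24.
      At 28: no right child.
      Visit 28.
    Visit 20.
  At 1: go right to 37.
    At 37: go left to 35.
      At 35: go left to 36.
        At 36: go left to 2.
          2 is a leaf — visit 2.
        At 36: no right child.
        Visit 36.
      At 35: no right child.
      Visit 35.
    At 37: go right to 39.
      39 is a leaf — visit 39.
    Visit 37.
  Visit 1.
At 8: no right child.
Visit 8.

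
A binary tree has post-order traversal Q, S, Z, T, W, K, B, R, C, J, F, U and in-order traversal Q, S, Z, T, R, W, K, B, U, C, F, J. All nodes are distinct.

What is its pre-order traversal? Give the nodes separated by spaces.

U R T Z S Q B K W F C J

The last element of post-order is the root; it splits in-order into left and right subtrees.
Root U: left subtree has 8 nodes {Q, S, Z, T, R, W, K, B}, right has 3 {C, F, J}.
  Root R: left subtree has 4 nodes {Q, S, Z, T}, right has 3 {W, K, B}.
    Root T: left subtree has 3 nodes {Q, S, Z}, right has 0 { }.
      Root Z: left subtree has 2 nodes {Q, S}, right has 0 { }.
        Root S: left subtree has 1 node {Q}, right has 0 { }.
    Root B: left subtree has 2 nodes {W, K}, right has 0 { }.
      Root K: left subtree has 1 node {W}, right has 0 { }.
  Root F: left subtree has 1 node {C}, right has 1 {J}.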